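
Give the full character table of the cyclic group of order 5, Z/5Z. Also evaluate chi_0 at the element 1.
Character table of Z/5Z (irreps indexed chi_0,...,chi_4 with chi_k(m) = zeta_5^(k*m), zeta_5 = exp(2*pi*i/5)):
  irrep \ class  {0} (size 1)  {1} (size 1)    {2} (size 1)    {3} (size 1)    {4} (size 1)  
  chi_0          1             1               1               1               1             
  chi_1          1             exp(2*I*pi/5)   exp(4*I*pi/5)   exp(-4*I*pi/5)  exp(-2*I*pi/5)
  chi_2          1             exp(4*I*pi/5)   exp(-2*I*pi/5)  exp(2*I*pi/5)   exp(-4*I*pi/5)
  chi_3          1             exp(-4*I*pi/5)  exp(2*I*pi/5)   exp(-2*I*pi/5)  exp(4*I*pi/5) 
  chi_4          1             exp(-2*I*pi/5)  exp(-4*I*pi/5)  exp(4*I*pi/5)   exp(2*I*pi/5) 

Spot check: chi_0(1) = zeta_5^(0*1) = zeta_5^0 = 1.

Justification: Z/5Z is abelian, so all 5 irreducible complex representations are 1-dimensional. They are given by chi_k(m) = zeta_5^(k*m) for k = 0,...,4. Row orthogonality: sum_m chi_k(m) conj(chi_l(m)) = 5 * [k = l].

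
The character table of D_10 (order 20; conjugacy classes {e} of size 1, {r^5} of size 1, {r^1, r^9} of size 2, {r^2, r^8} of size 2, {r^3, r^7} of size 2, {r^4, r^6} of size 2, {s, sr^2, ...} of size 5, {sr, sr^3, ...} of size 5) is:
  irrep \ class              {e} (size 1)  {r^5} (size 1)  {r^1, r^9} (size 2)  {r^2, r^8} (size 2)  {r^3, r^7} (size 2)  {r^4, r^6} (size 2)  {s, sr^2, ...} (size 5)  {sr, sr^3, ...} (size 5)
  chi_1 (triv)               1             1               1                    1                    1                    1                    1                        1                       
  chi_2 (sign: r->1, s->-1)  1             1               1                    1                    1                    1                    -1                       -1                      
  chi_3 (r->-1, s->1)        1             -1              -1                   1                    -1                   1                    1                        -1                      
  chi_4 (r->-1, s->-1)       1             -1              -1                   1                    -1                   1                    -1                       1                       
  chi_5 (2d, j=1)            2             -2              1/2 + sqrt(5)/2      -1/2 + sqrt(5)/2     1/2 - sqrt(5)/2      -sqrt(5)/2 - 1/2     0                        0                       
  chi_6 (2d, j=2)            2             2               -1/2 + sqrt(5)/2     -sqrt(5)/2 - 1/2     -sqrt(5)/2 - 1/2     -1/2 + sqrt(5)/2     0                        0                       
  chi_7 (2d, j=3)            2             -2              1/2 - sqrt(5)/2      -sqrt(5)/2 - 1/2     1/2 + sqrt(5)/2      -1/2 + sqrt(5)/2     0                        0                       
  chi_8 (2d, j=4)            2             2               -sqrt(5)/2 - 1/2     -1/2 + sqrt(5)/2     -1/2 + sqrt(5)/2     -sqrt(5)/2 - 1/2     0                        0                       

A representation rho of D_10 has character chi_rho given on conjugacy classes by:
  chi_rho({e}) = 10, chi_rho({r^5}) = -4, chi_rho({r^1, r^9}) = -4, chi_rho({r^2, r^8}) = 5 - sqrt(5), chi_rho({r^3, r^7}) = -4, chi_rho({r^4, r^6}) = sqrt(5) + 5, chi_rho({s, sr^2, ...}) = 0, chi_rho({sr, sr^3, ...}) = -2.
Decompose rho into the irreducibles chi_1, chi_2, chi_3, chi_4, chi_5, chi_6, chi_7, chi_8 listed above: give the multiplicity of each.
Multiplicities: chi_1: 0, chi_2: 1, chi_3: 3, chi_4: 2, chi_5: 0, chi_6: 1, chi_7: 1, chi_8: 0.

Solution. Use <chi_rho, chi> = (1/|G|) sum_C |C| * chi_rho(C) * conj(chi(C)) with |G| = 20 for each irreducible chi in the table:
  <chi_rho, chi_1> = (1/20)[1*(10)*conj(1) + 1*(-4)*conj(1) + 2*(-4)*conj(1) + 2*(5 - sqrt(5))*conj(1) + 2*(-4)*conj(1) + 2*(sqrt(5) + 5)*conj(1) + 5*(0)*conj(1) + 5*(-2)*conj(1)]
      = (1/20)[(10) + (-4) + (-8) + (10 - 2*sqrt(5)) + (-8) + (2*sqrt(5) + 10) + (0) + (-10)] = 0/20 = 0
  <chi_rho, chi_2> = (1/20)[1*(10)*conj(1) + 1*(-4)*conj(1) + 2*(-4)*conj(1) + 2*(5 - sqrt(5))*conj(1) + 2*(-4)*conj(1) + 2*(sqrt(5) + 5)*conj(1) + 5*(0)*conj(-1) + 5*(-2)*conj(-1)]
      = (1/20)[(10) + (-4) + (-8) + (10 - 2*sqrt(5)) + (-8) + (2*sqrt(5) + 10) + (0) + (10)] = 20/20 = 1
  <chi_rho, chi_3> = (1/20)[1*(10)*conj(1) + 1*(-4)*conj(-1) + 2*(-4)*conj(-1) + 2*(5 - sqrt(5))*conj(1) + 2*(-4)*conj(-1) + 2*(sqrt(5) + 5)*conj(1) + 5*(0)*conj(1) + 5*(-2)*conj(-1)]
      = (1/20)[(10) + (4) + (8) + (10 - 2*sqrt(5)) + (8) + (2*sqrt(5) + 10) + (0) + (10)] = 60/20 = 3
  <chi_rho, chi_4> = (1/20)[1*(10)*conj(1) + 1*(-4)*conj(-1) + 2*(-4)*conj(-1) + 2*(5 - sqrt(5))*conj(1) + 2*(-4)*conj(-1) + 2*(sqrt(5) + 5)*conj(1) + 5*(0)*conj(-1) + 5*(-2)*conj(1)]
      = (1/20)[(10) + (4) + (8) + (10 - 2*sqrt(5)) + (8) + (2*sqrt(5) + 10) + (0) + (-10)] = 40/20 = 2
  <chi_rho, chi_5> = (1/20)[1*(10)*conj(2) + 1*(-4)*conj(-2) + 2*(-4)*conj(1/2 + sqrt(5)/2) + 2*(5 - sqrt(5))*conj(-1/2 + sqrt(5)/2) + 2*(-4)*conj(1/2 - sqrt(5)/2) + 2*(sqrt(5) + 5)*conj(-sqrt(5)/2 - 1/2) + 5*(0)*conj(0) + 5*(-2)*conj(0)]
      = (1/20)[(20) + (8) + (-4*sqrt(5) - 4) + (-10 + 6*sqrt(5)) + (-4 + 4*sqrt(5)) + (-6*sqrt(5) - 10) + (0) + (0)] = 0/20 = 0
  <chi_rho, chi_6> = (1/20)[1*(10)*conj(2) + 1*(-4)*conj(2) + 2*(-4)*conj(-1/2 + sqrt(5)/2) + 2*(5 - sqrt(5))*conj(-sqrt(5)/2 - 1/2) + 2*(-4)*conj(-sqrt(5)/2 - 1/2) + 2*(sqrt(5) + 5)*conj(-1/2 + sqrt(5)/2) + 5*(0)*conj(0) + 5*(-2)*conj(0)]
      = (1/20)[(20) + (-8) + (4 - 4*sqrt(5)) + (-4*sqrt(5)) + (4 + 4*sqrt(5)) + (4*sqrt(5)) + (0) + (0)] = 20/20 = 1
  <chi_rho, chi_7> = (1/20)[1*(10)*conj(2) + 1*(-4)*conj(-2) + 2*(-4)*conj(1/2 - sqrt(5)/2) + 2*(5 - sqrt(5))*conj(-sqrt(5)/2 - 1/2) + 2*(-4)*conj(1/2 + sqrt(5)/2) + 2*(sqrt(5) + 5)*conj(-1/2 + sqrt(5)/2) + 5*(0)*conj(0) + 5*(-2)*conj(0)]
      = (1/20)[(20) + (8) + (-4 + 4*sqrt(5)) + (-4*sqrt(5)) + (-4*sqrt(5) - 4) + (4*sqrt(5)) + (0) + (0)] = 20/20 = 1
  <chi_rho, chi_8> = (1/20)[1*(10)*conj(2) + 1*(-4)*conj(2) + 2*(-4)*conj(-sqrt(5)/2 - 1/2) + 2*(5 - sqrt(5))*conj(-1/2 + sqrt(5)/2) + 2*(-4)*conj(-1/2 + sqrt(5)/2) + 2*(sqrt(5) + 5)*conj(-sqrt(5)/2 - 1/2) + 5*(0)*conj(0) + 5*(-2)*conj(0)]
      = (1/20)[(20) + (-8) + (4 + 4*sqrt(5)) + (-10 + 6*sqrt(5)) + (4 - 4*sqrt(5)) + (-6*sqrt(5) - 10) + (0) + (0)] = 0/20 = 0
Dimension check: dim(rho) = sum (mult * dim) = 0*1 + 1*1 + 3*1 + 2*1 + 0*2 + 1*2 + 1*2 + 0*2 = 10 = chi_rho(e) = 10.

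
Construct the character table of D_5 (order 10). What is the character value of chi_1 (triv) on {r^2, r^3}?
Conjugacy classes: {e} of size 1, {r^1, r^4} of size 2, {r^2, r^3} of size 2, {s, sr, ..., sr^4} of size 5.
Character table:
  irrep \ class              {e} (size 1)  {r^1, r^4} (size 2)  {r^2, r^3} (size 2)  {s, sr, ..., sr^4} (size 5)
  chi_1 (triv)               1             1                    1                    1                          
  chi_2 (sign: r->1, s->-1)  1             1                    1                    -1                         
  chi_3 (2d, j=1)            2             -1/2 + sqrt(5)/2     -sqrt(5)/2 - 1/2     0                          
  chi_4 (2d, j=2)            2             -sqrt(5)/2 - 1/2     -1/2 + sqrt(5)/2     0                          

Spot check: chi_1 (triv) on {r^2, r^3} = 1.

D_5 has order 2*5 = 10 with 4 conjugacy classes, hence 4 irreducibles. Sum of squared dims 1 + 1 + 4 + 4 = 10 = |G|. Linear characters come from the abelianisation; the 2-dimensional irreps have character r^k -> 2*cos(2*pi*j*k/5), reflections -> 0.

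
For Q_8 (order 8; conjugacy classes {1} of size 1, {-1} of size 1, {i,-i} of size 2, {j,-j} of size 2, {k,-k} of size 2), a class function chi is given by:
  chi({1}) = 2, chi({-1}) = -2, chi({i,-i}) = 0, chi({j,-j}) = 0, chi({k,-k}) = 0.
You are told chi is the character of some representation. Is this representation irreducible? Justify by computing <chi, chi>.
Irreducible: <chi, chi> = 1.

Details: <chi, chi> = (1/|G|) sum_C |C| * |chi(C)|^2 = (1/8)[1*|2|^2 + 1*|-2|^2 + 2*|0|^2 + 2*|0|^2 + 2*|0|^2]
  = (1/8)[(4) + (4) + (0) + (0) + (0)] = 8/8 = 1.
A character is irreducible iff <chi, chi> = 1, so this representation is irreducible.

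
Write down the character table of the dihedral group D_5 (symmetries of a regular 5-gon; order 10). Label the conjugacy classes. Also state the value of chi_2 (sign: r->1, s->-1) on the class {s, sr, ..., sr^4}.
Conjugacy classes: {e} of size 1, {r^1, r^4} of size 2, {r^2, r^3} of size 2, {s, sr, ..., sr^4} of size 5.
Character table:
  irrep \ class              {e} (size 1)  {r^1, r^4} (size 2)  {r^2, r^3} (size 2)  {s, sr, ..., sr^4} (size 5)
  chi_1 (triv)               1             1                    1                    1                          
  chi_2 (sign: r->1, s->-1)  1             1                    1                    -1                         
  chi_3 (2d, j=1)            2             -1/2 + sqrt(5)/2     -sqrt(5)/2 - 1/2     0                          
  chi_4 (2d, j=2)            2             -sqrt(5)/2 - 1/2     -1/2 + sqrt(5)/2     0                          

Spot check: chi_2 (sign: r->1, s->-1) on {s, sr, ..., sr^4} = -1.

Reasoning: D_5 has order 2*5 = 10 with 4 conjugacy classes, hence 4 irreducibles. Sum of squared dims 1 + 1 + 4 + 4 = 10 = |G|. Linear characters come from the abelianisation; the 2-dimensional irreps have character r^k -> 2*cos(2*pi*j*k/5), reflections -> 0.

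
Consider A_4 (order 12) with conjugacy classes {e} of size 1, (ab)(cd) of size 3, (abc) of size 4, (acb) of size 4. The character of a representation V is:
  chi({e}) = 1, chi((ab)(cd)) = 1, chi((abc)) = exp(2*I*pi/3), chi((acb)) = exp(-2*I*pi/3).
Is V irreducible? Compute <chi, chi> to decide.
Irreducible: <chi, chi> = 1.

<chi, chi> = (1/|G|) sum_C |C| * |chi(C)|^2 = (1/12)[1*|1|^2 + 3*|1|^2 + 4*|exp(2*I*pi/3)|^2 + 4*|exp(-2*I*pi/3)|^2]
  = (1/12)[(1) + (3) + (4) + (4)] = 12/12 = 1.
(Exp terms are combined using exp(i*s)*conj(exp(i*t)) = exp(i*(s-t)), and sums of them are collapsed using the identity that for every m > 1 the m distinct m-th roots of unity sum to 0, e.g. 1 + exp(2*I*pi/3) + exp(-2*I*pi/3) = 0.)
A character is irreducible iff <chi, chi> = 1, so this representation is irreducible.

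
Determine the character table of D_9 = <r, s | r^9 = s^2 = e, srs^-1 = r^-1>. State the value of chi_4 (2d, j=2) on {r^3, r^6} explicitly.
Conjugacy classes: {e} of size 1, {r^1, r^8} of size 2, {r^2, r^7} of size 2, {r^3, r^6} of size 2, {r^4, r^5} of size 2, {s, sr, ..., sr^8} of size 9.
Character table:
  irrep \ class              {e} (size 1)  {r^1, r^8} (size 2)  {r^2, r^7} (size 2)  {r^3, r^6} (size 2)  {r^4, r^5} (size 2)  {s, sr, ..., sr^8} (size 9)
  chi_1 (triv)               1             1                    1                    1                    1                    1                          
  chi_2 (sign: r->1, s->-1)  1             1                    1                    1                    1                    -1                         
  chi_3 (2d, j=1)            2             2*cos(2*pi/9)        2*cos(4*pi/9)        -1                   -2*cos(pi/9)         0                          
  chi_4 (2d, j=2)            2             2*cos(4*pi/9)        -2*cos(pi/9)         -1                   2*cos(2*pi/9)        0                          
  chi_5 (2d, j=3)            2             -1                   -1                   2                    -1                   0                          
  chi_6 (2d, j=4)            2             -2*cos(pi/9)         2*cos(2*pi/9)        -1                   2*cos(4*pi/9)        0                          

Spot check: chi_4 (2d, j=2) on {r^3, r^6} = -1.

Details: D_9 has order 2*9 = 18 with 6 conjugacy classes, hence 6 irreducibles. Sum of squared dims 1 + 1 + 4 + 4 + 4 + 4 = 18 = |G|. Linear characters come from the abelianisation; the 2-dimensional irreps have character r^k -> 2*cos(2*pi*j*k/9), reflections -> 0.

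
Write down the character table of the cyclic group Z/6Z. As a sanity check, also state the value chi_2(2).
Character table of Z/6Z (irreps indexed chi_0,...,chi_5 with chi_k(m) = zeta_6^(k*m), zeta_6 = exp(2*pi*i/6)):
  irrep \ class  {0} (size 1)  {1} (size 1)    {2} (size 1)    {3} (size 1)  {4} (size 1)    {5} (size 1)  
  chi_0          1             1               1               1             1               1             
  chi_1          1             exp(I*pi/3)     exp(2*I*pi/3)   -1            exp(-2*I*pi/3)  exp(-I*pi/3)  
  chi_2          1             exp(2*I*pi/3)   exp(-2*I*pi/3)  1             exp(2*I*pi/3)   exp(-2*I*pi/3)
  chi_3          1             -1              1               -1            1               -1            
  chi_4          1             exp(-2*I*pi/3)  exp(2*I*pi/3)   1             exp(-2*I*pi/3)  exp(2*I*pi/3) 
  chi_5          1             exp(-I*pi/3)    exp(-2*I*pi/3)  -1            exp(2*I*pi/3)   exp(I*pi/3)   

Spot check: chi_2(2) = zeta_6^(2*2) = zeta_6^4 = exp(-2*I*pi/3).

Derivation: Z/6Z is abelian, so all 6 irreducible complex representations are 1-dimensional. They are given by chi_k(m) = zeta_6^(k*m) for k = 0,...,5. Row orthogonality: sum_m chi_k(m) conj(chi_l(m)) = 6 * [k = l].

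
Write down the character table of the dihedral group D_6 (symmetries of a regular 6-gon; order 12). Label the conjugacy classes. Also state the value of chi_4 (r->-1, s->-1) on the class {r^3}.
Conjugacy classes: {e} of size 1, {r^3} of size 1, {r^1, r^5} of size 2, {r^2, r^4} of size 2, {s, sr^2, ...} of size 3, {sr, sr^3, ...} of size 3.
Character table:
  irrep \ class              {e} (size 1)  {r^3} (size 1)  {r^1, r^5} (size 2)  {r^2, r^4} (size 2)  {s, sr^2, ...} (size 3)  {sr, sr^3, ...} (size 3)
  chi_1 (triv)               1             1               1                    1                    1                        1                       
  chi_2 (sign: r->1, s->-1)  1             1               1                    1                    -1                       -1                      
  chi_3 (r->-1, s->1)        1             -1              -1                   1                    1                        -1                      
  chi_4 (r->-1, s->-1)       1             -1              -1                   1                    -1                       1                       
  chi_5 (2d, j=1)            2             -2              1                    -1                   0                        0                       
  chi_6 (2d, j=2)            2             2               -1                   -1                   0                        0                       

Spot check: chi_4 (r->-1, s->-1) on {r^3} = -1.

Solution. D_6 has order 2*6 = 12 with 6 conjugacy classes, hence 6 irreducibles. Sum of squared dims 1 + 1 + 1 + 1 + 4 + 4 = 12 = |G|. Linear characters come from the abelianisation; the 2-dimensional irreps have character r^k -> 2*cos(2*pi*j*k/6), reflections -> 0.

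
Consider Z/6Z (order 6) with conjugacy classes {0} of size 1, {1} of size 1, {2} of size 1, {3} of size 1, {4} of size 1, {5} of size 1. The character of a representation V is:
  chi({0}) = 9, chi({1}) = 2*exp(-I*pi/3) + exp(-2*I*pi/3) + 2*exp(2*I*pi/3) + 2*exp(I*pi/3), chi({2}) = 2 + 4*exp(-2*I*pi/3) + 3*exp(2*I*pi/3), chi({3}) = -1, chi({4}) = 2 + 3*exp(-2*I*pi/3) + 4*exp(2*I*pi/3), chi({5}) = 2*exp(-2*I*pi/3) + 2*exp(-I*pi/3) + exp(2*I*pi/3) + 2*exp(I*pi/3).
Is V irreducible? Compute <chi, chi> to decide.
Not irreducible (reducible): <chi, chi> = 15 > 1.

Proof sketch: <chi, chi> = (1/|G|) sum_C |C| * |chi(C)|^2 = (1/6)[1*|9|^2 + 1*|2*exp(-I*pi/3) + exp(-2*I*pi/3) + 2*exp(2*I*pi/3) + 2*exp(I*pi/3)|^2 + 1*|2 + 4*exp(-2*I*pi/3) + 3*exp(2*I*pi/3)|^2 + 1*|-1|^2 + 1*|2 + 3*exp(-2*I*pi/3) + 4*exp(2*I*pi/3)|^2 + 1*|2*exp(-2*I*pi/3) + 2*exp(-I*pi/3) + exp(2*I*pi/3) + 2*exp(I*pi/3)|^2]
  = (1/6)[(81) + (1) + (3) + (1) + (3) + (1)] = 90/6 = 15.
(Exp terms are combined using exp(i*s)*conj(exp(i*t)) = exp(i*(s-t)), and sums of them are collapsed using the identity that for every m > 1 the m distinct m-th roots of unity sum to 0, e.g. 1 + exp(2*I*pi/3) + exp(-2*I*pi/3) = 0.)
A character is irreducible iff <chi, chi> = 1, so this representation is reducible.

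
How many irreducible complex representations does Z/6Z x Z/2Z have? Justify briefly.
12

Justification: The number of irreducible complex representations of a finite group equals its number of conjugacy classes. Z/6Z x Z/2Z is abelian of order 12, so every element is its own conjugacy class: 12 classes, so Z/6Z x Z/2Z (order 12) has exactly 12 irreducible complex representations.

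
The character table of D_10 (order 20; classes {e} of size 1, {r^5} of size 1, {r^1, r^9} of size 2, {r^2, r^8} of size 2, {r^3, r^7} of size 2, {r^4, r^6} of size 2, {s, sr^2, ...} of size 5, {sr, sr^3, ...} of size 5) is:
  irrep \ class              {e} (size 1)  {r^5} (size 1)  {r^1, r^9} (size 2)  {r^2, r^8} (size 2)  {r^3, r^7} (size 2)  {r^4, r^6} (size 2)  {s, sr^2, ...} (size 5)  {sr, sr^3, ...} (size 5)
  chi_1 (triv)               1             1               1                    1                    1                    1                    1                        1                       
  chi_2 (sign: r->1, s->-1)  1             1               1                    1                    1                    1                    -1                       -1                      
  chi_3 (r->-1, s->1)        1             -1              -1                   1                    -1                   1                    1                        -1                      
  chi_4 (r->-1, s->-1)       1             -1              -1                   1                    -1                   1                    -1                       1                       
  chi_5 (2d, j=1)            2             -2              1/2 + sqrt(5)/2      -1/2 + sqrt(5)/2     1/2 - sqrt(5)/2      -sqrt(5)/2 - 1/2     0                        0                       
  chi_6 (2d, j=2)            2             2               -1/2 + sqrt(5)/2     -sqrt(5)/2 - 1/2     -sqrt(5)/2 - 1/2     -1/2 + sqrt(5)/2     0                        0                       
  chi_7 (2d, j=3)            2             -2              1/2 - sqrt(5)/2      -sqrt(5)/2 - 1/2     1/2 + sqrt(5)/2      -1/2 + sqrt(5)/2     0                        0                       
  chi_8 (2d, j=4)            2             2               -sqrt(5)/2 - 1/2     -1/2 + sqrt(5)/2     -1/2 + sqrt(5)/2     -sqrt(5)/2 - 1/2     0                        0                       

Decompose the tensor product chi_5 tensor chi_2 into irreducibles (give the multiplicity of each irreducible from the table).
chi_5 tensor chi_2 = chi_5 (all other irreducibles have multiplicity 0).

Explanation: The character of a tensor product is the pointwise product (chi_5 * chi_2)(C) = chi_5(C) * chi_2(C):
  {e}: (2)*(1), {r^5}: (-2)*(1), {r^1, r^9}: (1/2 + sqrt(5)/2)*(1), {r^2, r^8}: (-1/2 + sqrt(5)/2)*(1), {r^3, r^7}: (1/2 - sqrt(5)/2)*(1), {r^4, r^6}: (-sqrt(5)/2 - 1/2)*(1), {s, sr^2, ...}: (0)*(-1), {sr, sr^3, ...}: (0)*(-1)
so (chi_5 * chi_2) takes values
  {e} -> 2, {r^5} -> -2, {r^1, r^9} -> 1/2 + sqrt(5)/2, {r^2, r^8} -> -1/2 + sqrt(5)/2, {r^3, r^7} -> 1/2 - sqrt(5)/2, {r^4, r^6} -> -sqrt(5)/2 - 1/2, {s, sr^2, ...} -> 0, {sr, sr^3, ...} -> 0.
Now take the inner product of this character with each irreducible chi from the table, <chi_5*chi_2, chi> = (1/20) sum_C |C| (chi_5*chi_2)(C) conj(chi(C)):
  <chi_5*chi_2, chi_1> = (1/20)[1*(2)*conj(1) + 1*(-2)*conj(1) + 2*(1/2 + sqrt(5)/2)*conj(1) + 2*(-1/2 + sqrt(5)/2)*conj(1) + 2*(1/2 - sqrt(5)/2)*conj(1) + 2*(-sqrt(5)/2 - 1/2)*conj(1) + 5*(0)*conj(1) + 5*(0)*conj(1)]
      = (1/20)[(2) + (-2) + (1 + sqrt(5)) + (-1 + sqrt(5)) + (1 - sqrt(5)) + (-sqrt(5) - 1) + (0) + (0)] = 0/20 = 0
  <chi_5*chi_2, chi_2> = (1/20)[1*(2)*conj(1) + 1*(-2)*conj(1) + 2*(1/2 + sqrt(5)/2)*conj(1) + 2*(-1/2 + sqrt(5)/2)*conj(1) + 2*(1/2 - sqrt(5)/2)*conj(1) + 2*(-sqrt(5)/2 - 1/2)*conj(1) + 5*(0)*conj(-1) + 5*(0)*conj(-1)]
      = (1/20)[(2) + (-2) + (1 + sqrt(5)) + (-1 + sqrt(5)) + (1 - sqrt(5)) + (-sqrt(5) - 1) + (0) + (0)] = 0/20 = 0
  <chi_5*chi_2, chi_3> = (1/20)[1*(2)*conj(1) + 1*(-2)*conj(-1) + 2*(1/2 + sqrt(5)/2)*conj(-1) + 2*(-1/2 + sqrt(5)/2)*conj(1) + 2*(1/2 - sqrt(5)/2)*conj(-1) + 2*(-sqrt(5)/2 - 1/2)*conj(1) + 5*(0)*conj(1) + 5*(0)*conj(-1)]
      = (1/20)[(2) + (2) + (-sqrt(5) - 1) + (-1 + sqrt(5)) + (-1 + sqrt(5)) + (-sqrt(5) - 1) + (0) + (0)] = 0/20 = 0
  <chi_5*chi_2, chi_4> = (1/20)[1*(2)*conj(1) + 1*(-2)*conj(-1) + 2*(1/2 + sqrt(5)/2)*conj(-1) + 2*(-1/2 + sqrt(5)/2)*conj(1) + 2*(1/2 - sqrt(5)/2)*conj(-1) + 2*(-sqrt(5)/2 - 1/2)*conj(1) + 5*(0)*conj(-1) + 5*(0)*conj(1)]
      = (1/20)[(2) + (2) + (-sqrt(5) - 1) + (-1 + sqrt(5)) + (-1 + sqrt(5)) + (-sqrt(5) - 1) + (0) + (0)] = 0/20 = 0
  <chi_5*chi_2, chi_5> = (1/20)[1*(2)*conj(2) + 1*(-2)*conj(-2) + 2*(1/2 + sqrt(5)/2)*conj(1/2 + sqrt(5)/2) + 2*(-1/2 + sqrt(5)/2)*conj(-1/2 + sqrt(5)/2) + 2*(1/2 - sqrt(5)/2)*conj(1/2 - sqrt(5)/2) + 2*(-sqrt(5)/2 - 1/2)*conj(-sqrt(5)/2 - 1/2) + 5*(0)*conj(0) + 5*(0)*conj(0)]
      = (1/20)[(4) + (4) + (sqrt(5) + 3) + (3 - sqrt(5)) + (3 - sqrt(5)) + (sqrt(5) + 3) + (0) + (0)] = 20/20 = 1
  <chi_5*chi_2, chi_6> = (1/20)[1*(2)*conj(2) + 1*(-2)*conj(2) + 2*(1/2 + sqrt(5)/2)*conj(-1/2 + sqrt(5)/2) + 2*(-1/2 + sqrt(5)/2)*conj(-sqrt(5)/2 - 1/2) + 2*(1/2 - sqrt(5)/2)*conj(-sqrt(5)/2 - 1/2) + 2*(-sqrt(5)/2 - 1/2)*conj(-1/2 + sqrt(5)/2) + 5*(0)*conj(0) + 5*(0)*conj(0)]
      = (1/20)[(4) + (-4) + (2) + (-2) + (2) + (-2) + (0) + (0)] = 0/20 = 0
  <chi_5*chi_2, chi_7> = (1/20)[1*(2)*conj(2) + 1*(-2)*conj(-2) + 2*(1/2 + sqrt(5)/2)*conj(1/2 - sqrt(5)/2) + 2*(-1/2 + sqrt(5)/2)*conj(-sqrt(5)/2 - 1/2) + 2*(1/2 - sqrt(5)/2)*conj(1/2 + sqrt(5)/2) + 2*(-sqrt(5)/2 - 1/2)*conj(-1/2 + sqrt(5)/2) + 5*(0)*conj(0) + 5*(0)*conj(0)]
      = (1/20)[(4) + (4) + (-2) + (-2) + (-2) + (-2) + (0) + (0)] = 0/20 = 0
  <chi_5*chi_2, chi_8> = (1/20)[1*(2)*conj(2) + 1*(-2)*conj(2) + 2*(1/2 + sqrt(5)/2)*conj(-sqrt(5)/2 - 1/2) + 2*(-1/2 + sqrt(5)/2)*conj(-1/2 + sqrt(5)/2) + 2*(1/2 - sqrt(5)/2)*conj(-1/2 + sqrt(5)/2) + 2*(-sqrt(5)/2 - 1/2)*conj(-sqrt(5)/2 - 1/2) + 5*(0)*conj(0) + 5*(0)*conj(0)]
      = (1/20)[(4) + (-4) + (-3 - sqrt(5)) + (3 - sqrt(5)) + (-3 + sqrt(5)) + (sqrt(5) + 3) + (0) + (0)] = 0/20 = 0
Hence the multiplicities are chi_5: 1. Dimension check: dim(chi_5)*dim(chi_2) = 2*1 = 2 and sum (mult * dim) = 1*2 = 2.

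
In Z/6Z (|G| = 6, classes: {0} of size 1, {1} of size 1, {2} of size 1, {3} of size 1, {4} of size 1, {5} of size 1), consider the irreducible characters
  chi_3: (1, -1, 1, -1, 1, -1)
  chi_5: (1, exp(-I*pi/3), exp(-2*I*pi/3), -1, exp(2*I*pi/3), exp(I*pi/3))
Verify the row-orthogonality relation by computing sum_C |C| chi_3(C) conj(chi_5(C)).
Sum = 0; so <chi_3, chi_5> = 0 (distinct irreducibles are orthogonal).

Justification: Compute term by term over conjugacy classes (|C| * chi_3(C) * conj(chi_5(C))):
  1*(1)*conj(1) + 1*(-1)*conj(exp(-I*pi/3)) + 1*(1)*conj(exp(-2*I*pi/3)) + 1*(-1)*conj(-1) + 1*(1)*conj(exp(2*I*pi/3)) + 1*(-1)*conj(exp(I*pi/3))
  = (1) + (-exp(I*pi/3)) + (exp(2*I*pi/3)) + (1) + (exp(-2*I*pi/3)) + (-exp(-I*pi/3))
  = 0.
(Exp terms are combined using exp(i*s)*conj(exp(i*t)) = exp(i*(s-t)), and sums of them are collapsed using the identity that for every m > 1 the m distinct m-th roots of unity sum to 0, e.g. 1 + exp(2*I*pi/3) + exp(-2*I*pi/3) = 0.)
Dividing by |G| = 6 gives 0/6 = 0, matching the row-orthogonality relation <chi_3, chi_5> = [chi_3 = chi_5].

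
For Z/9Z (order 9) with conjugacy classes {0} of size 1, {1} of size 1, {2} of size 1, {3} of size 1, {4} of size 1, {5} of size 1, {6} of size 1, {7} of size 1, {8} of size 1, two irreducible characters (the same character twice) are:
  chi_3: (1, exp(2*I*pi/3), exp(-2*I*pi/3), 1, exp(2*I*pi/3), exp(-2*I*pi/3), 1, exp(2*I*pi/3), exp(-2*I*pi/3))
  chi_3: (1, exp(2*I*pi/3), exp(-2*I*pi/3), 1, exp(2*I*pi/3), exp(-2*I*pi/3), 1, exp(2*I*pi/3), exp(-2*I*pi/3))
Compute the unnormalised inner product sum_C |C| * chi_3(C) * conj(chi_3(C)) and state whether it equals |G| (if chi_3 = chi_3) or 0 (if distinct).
Sum = 9 = |G| = 9; so <chi_3, chi_3> = 1 (norm-1 confirms irreducibility).

Details: Compute term by term over conjugacy classes (|C| * chi_3(C) * conj(chi_3(C))):
  1*(1)*conj(1) + 1*(exp(2*I*pi/3))*conj(exp(2*I*pi/3)) + 1*(exp(-2*I*pi/3))*conj(exp(-2*I*pi/3)) + 1*(1)*conj(1) + 1*(exp(2*I*pi/3))*conj(exp(2*I*pi/3)) + 1*(exp(-2*I*pi/3))*conj(exp(-2*I*pi/3)) + 1*(1)*conj(1) + 1*(exp(2*I*pi/3))*conj(exp(2*I*pi/3)) + 1*(exp(-2*I*pi/3))*conj(exp(-2*I*pi/3))
  = (1) + (1) + (1) + (1) + (1) + (1) + (1) + (1) + (1)
  = 9.
(Exp terms are combined using exp(i*s)*conj(exp(i*t)) = exp(i*(s-t)), and sums of them are collapsed using the identity that for every m > 1 the m distinct m-th roots of unity sum to 0, e.g. 1 + exp(2*I*pi/3) + exp(-2*I*pi/3) = 0.)
Dividing by |G| = 9 gives 9/9 = 1, matching the row-orthogonality relation <chi_3, chi_3> = [chi_3 = chi_3].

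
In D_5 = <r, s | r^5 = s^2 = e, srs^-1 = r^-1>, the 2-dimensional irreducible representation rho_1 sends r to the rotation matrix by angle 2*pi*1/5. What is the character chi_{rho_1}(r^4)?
chi_{rho_1}(r^4) = 2*cos(2*pi*1*4/5) = -1/2 + sqrt(5)/2

rho_1(r^4) is rotation by angle 2*pi*1*4/5, whose trace is 2*cos(2*pi*1*4/5) = -1/2 + sqrt(5)/2.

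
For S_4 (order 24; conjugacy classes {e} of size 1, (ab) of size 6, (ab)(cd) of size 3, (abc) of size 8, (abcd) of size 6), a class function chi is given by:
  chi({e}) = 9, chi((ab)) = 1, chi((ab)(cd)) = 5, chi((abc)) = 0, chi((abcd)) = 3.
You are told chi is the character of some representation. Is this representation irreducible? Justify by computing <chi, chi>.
Not irreducible (reducible): <chi, chi> = 9 > 1.

<chi, chi> = (1/|G|) sum_C |C| * |chi(C)|^2 = (1/24)[1*|9|^2 + 6*|1|^2 + 3*|5|^2 + 8*|0|^2 + 6*|3|^2]
  = (1/24)[(81) + (6) + (75) + (0) + (54)] = 216/24 = 9.
A character is irreducible iff <chi, chi> = 1, so this representation is reducible.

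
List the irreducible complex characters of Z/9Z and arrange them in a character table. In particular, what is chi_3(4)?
Character table of Z/9Z (irreps indexed chi_0,...,chi_8 with chi_k(m) = zeta_9^(k*m), zeta_9 = exp(2*pi*i/9)):
  irrep \ class  {0} (size 1)  {1} (size 1)    {2} (size 1)    {3} (size 1)    {4} (size 1)    {5} (size 1)    {6} (size 1)    {7} (size 1)    {8} (size 1)  
  chi_0          1             1               1               1               1               1               1               1               1             
  chi_1          1             exp(2*I*pi/9)   exp(4*I*pi/9)   exp(2*I*pi/3)   exp(8*I*pi/9)   exp(-8*I*pi/9)  exp(-2*I*pi/3)  exp(-4*I*pi/9)  exp(-2*I*pi/9)
  chi_2          1             exp(4*I*pi/9)   exp(8*I*pi/9)   exp(-2*I*pi/3)  exp(-2*I*pi/9)  exp(2*I*pi/9)   exp(2*I*pi/3)   exp(-8*I*pi/9)  exp(-4*I*pi/9)
  chi_3          1             exp(2*I*pi/3)   exp(-2*I*pi/3)  1               exp(2*I*pi/3)   exp(-2*I*pi/3)  1               exp(2*I*pi/3)   exp(-2*I*pi/3)
  chi_4          1             exp(8*I*pi/9)   exp(-2*I*pi/9)  exp(2*I*pi/3)   exp(-4*I*pi/9)  exp(4*I*pi/9)   exp(-2*I*pi/3)  exp(2*I*pi/9)   exp(-8*I*pi/9)
  chi_5          1             exp(-8*I*pi/9)  exp(2*I*pi/9)   exp(-2*I*pi/3)  exp(4*I*pi/9)   exp(-4*I*pi/9)  exp(2*I*pi/3)   exp(-2*I*pi/9)  exp(8*I*pi/9) 
  chi_6          1             exp(-2*I*pi/3)  exp(2*I*pi/3)   1               exp(-2*I*pi/3)  exp(2*I*pi/3)   1               exp(-2*I*pi/3)  exp(2*I*pi/3) 
  chi_7          1             exp(-4*I*pi/9)  exp(-8*I*pi/9)  exp(2*I*pi/3)   exp(2*I*pi/9)   exp(-2*I*pi/9)  exp(-2*I*pi/3)  exp(8*I*pi/9)   exp(4*I*pi/9) 
  chi_8          1             exp(-2*I*pi/9)  exp(-4*I*pi/9)  exp(-2*I*pi/3)  exp(-8*I*pi/9)  exp(8*I*pi/9)   exp(2*I*pi/3)   exp(4*I*pi/9)   exp(2*I*pi/9) 

Spot check: chi_3(4) = zeta_9^(3*4) = zeta_9^12 = exp(2*I*pi/3).

Argument: Z/9Z is abelian, so all 9 irreducible complex representations are 1-dimensional. They are given by chi_k(m) = zeta_9^(k*m) for k = 0,...,8. Row orthogonality: sum_m chi_k(m) conj(chi_l(m)) = 9 * [k = l].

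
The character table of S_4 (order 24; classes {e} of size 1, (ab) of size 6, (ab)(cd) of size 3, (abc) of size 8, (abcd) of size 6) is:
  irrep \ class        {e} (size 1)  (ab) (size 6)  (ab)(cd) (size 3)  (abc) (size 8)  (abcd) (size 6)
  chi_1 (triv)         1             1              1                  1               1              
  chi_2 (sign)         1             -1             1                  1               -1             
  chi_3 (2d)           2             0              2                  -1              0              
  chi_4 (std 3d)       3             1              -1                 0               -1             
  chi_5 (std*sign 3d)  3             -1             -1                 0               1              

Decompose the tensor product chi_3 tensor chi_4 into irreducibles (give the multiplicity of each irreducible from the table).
chi_3 tensor chi_4 = chi_4 + chi_5 (all other irreducibles have multiplicity 0).

Proof sketch: The character of a tensor product is the pointwise product (chi_3 * chi_4)(C) = chi_3(C) * chi_4(C):
  {e}: (2)*(3), (ab): (0)*(1), (ab)(cd): (2)*(-1), (abc): (-1)*(0), (abcd): (0)*(-1)
so (chi_3 * chi_4) takes values
  {e} -> 6, (ab) -> 0, (ab)(cd) -> -2, (abc) -> 0, (abcd) -> 0.
Now take the inner product of this character with each irreducible chi from the table, <chi_3*chi_4, chi> = (1/24) sum_C |C| (chi_3*chi_4)(C) conj(chi(C)):
  <chi_3*chi_4, chi_1> = (1/24)[1*(6)*conj(1) + 6*(0)*conj(1) + 3*(-2)*conj(1) + 8*(0)*conj(1) + 6*(0)*conj(1)]
      = (1/24)[(6) + (0) + (-6) + (0) + (0)] = 0/24 = 0
  <chi_3*chi_4, chi_2> = (1/24)[1*(6)*conj(1) + 6*(0)*conj(-1) + 3*(-2)*conj(1) + 8*(0)*conj(1) + 6*(0)*conj(-1)]
      = (1/24)[(6) + (0) + (-6) + (0) + (0)] = 0/24 = 0
  <chi_3*chi_4, chi_3> = (1/24)[1*(6)*conj(2) + 6*(0)*conj(0) + 3*(-2)*conj(2) + 8*(0)*conj(-1) + 6*(0)*conj(0)]
      = (1/24)[(12) + (0) + (-12) + (0) + (0)] = 0/24 = 0
  <chi_3*chi_4, chi_4> = (1/24)[1*(6)*conj(3) + 6*(0)*conj(1) + 3*(-2)*conj(-1) + 8*(0)*conj(0) + 6*(0)*conj(-1)]
      = (1/24)[(18) + (0) + (6) + (0) + (0)] = 24/24 = 1
  <chi_3*chi_4, chi_5> = (1/24)[1*(6)*conj(3) + 6*(0)*conj(-1) + 3*(-2)*conj(-1) + 8*(0)*conj(0) + 6*(0)*conj(1)]
      = (1/24)[(18) + (0) + (6) + (0) + (0)] = 24/24 = 1
Hence the multiplicities are chi_4: 1, chi_5: 1. Dimension check: dim(chi_3)*dim(chi_4) = 2*3 = 6 and sum (mult * dim) = 1*3 + 1*3 = 6.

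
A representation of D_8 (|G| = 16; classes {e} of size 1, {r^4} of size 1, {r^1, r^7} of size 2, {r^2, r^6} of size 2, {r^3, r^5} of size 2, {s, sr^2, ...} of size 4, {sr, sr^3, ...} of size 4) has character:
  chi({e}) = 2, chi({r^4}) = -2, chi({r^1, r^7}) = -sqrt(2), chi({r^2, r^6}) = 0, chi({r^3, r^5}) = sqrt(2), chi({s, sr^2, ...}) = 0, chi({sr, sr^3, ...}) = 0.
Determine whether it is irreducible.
Irreducible: <chi, chi> = 1.

Working: <chi, chi> = (1/|G|) sum_C |C| * |chi(C)|^2 = (1/16)[1*|2|^2 + 1*|-2|^2 + 2*|-sqrt(2)|^2 + 2*|0|^2 + 2*|sqrt(2)|^2 + 4*|0|^2 + 4*|0|^2]
  = (1/16)[(4) + (4) + (4) + (0) + (4) + (0) + (0)] = 16/16 = 1.
A character is irreducible iff <chi, chi> = 1, so this representation is irreducible.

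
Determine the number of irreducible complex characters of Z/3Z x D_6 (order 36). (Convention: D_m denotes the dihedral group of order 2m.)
18

Why: The number of irreducible complex representations of a finite group equals its number of conjugacy classes. For a direct product, #classes(G x H) = #classes(G) * #classes(H). Z/3Z has 3 classes (abelian), D_6 has 6 classes, so 3 * 6 = 18, so Z/3Z x D_6 (order 36) has exactly 18 irreducible complex representations.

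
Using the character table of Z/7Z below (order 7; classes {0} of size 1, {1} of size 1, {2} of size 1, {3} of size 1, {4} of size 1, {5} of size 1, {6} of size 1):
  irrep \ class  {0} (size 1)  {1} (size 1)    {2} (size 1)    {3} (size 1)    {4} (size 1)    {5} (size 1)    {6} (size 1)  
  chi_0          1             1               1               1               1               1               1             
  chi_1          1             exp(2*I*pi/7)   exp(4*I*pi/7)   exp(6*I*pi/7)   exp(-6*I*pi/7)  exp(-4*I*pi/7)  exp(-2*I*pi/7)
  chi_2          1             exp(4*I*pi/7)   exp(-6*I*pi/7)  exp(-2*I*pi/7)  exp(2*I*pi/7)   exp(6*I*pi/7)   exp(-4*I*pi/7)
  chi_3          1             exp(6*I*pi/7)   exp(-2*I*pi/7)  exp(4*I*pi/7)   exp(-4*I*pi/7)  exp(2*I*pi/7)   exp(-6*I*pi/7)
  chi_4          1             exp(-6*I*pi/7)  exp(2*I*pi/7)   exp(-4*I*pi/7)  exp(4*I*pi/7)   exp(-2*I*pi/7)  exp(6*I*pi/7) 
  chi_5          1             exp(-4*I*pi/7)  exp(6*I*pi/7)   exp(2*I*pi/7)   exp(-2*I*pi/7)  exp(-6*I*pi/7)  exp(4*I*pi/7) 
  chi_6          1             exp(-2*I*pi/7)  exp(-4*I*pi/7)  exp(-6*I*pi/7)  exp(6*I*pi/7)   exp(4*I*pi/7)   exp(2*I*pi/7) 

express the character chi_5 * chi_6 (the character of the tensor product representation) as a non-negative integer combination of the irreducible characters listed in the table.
chi_5 tensor chi_6 = chi_4 (all other irreducibles have multiplicity 0).

Explanation: The character of a tensor product is the pointwise product (chi_5 * chi_6)(C) = chi_5(C) * chi_6(C):
  {0}: (1)*(1), {1}: (exp(-4*I*pi/7))*(exp(-2*I*pi/7)), {2}: (exp(6*I*pi/7))*(exp(-4*I*pi/7)), {3}: (exp(2*I*pi/7))*(exp(-6*I*pi/7)), {4}: (exp(-2*I*pi/7))*(exp(6*I*pi/7)), {5}: (exp(-6*I*pi/7))*(exp(4*I*pi/7)), {6}: (exp(4*I*pi/7))*(exp(2*I*pi/7))
so (chi_5 * chi_6) takes values
  {0} -> 1, {1} -> exp(-6*I*pi/7), {2} -> exp(2*I*pi/7), {3} -> exp(-4*I*pi/7), {4} -> exp(4*I*pi/7), {5} -> exp(-2*I*pi/7), {6} -> exp(6*I*pi/7).
Now take the inner product of this character with each irreducible chi from the table, <chi_5*chi_6, chi> = (1/7) sum_C |C| (chi_5*chi_6)(C) conj(chi(C)):
  <chi_5*chi_6, chi_0> = (1/7)[1*(1)*conj(1) + 1*(exp(-6*I*pi/7))*conj(1) + 1*(exp(2*I*pi/7))*conj(1) + 1*(exp(-4*I*pi/7))*conj(1) + 1*(exp(4*I*pi/7))*conj(1) + 1*(exp(-2*I*pi/7))*conj(1) + 1*(exp(6*I*pi/7))*conj(1)]
      = (1/7)[(1) + (exp(-6*I*pi/7)) + (exp(2*I*pi/7)) + (exp(-4*I*pi/7)) + (exp(4*I*pi/7)) + (exp(-2*I*pi/7)) + (exp(6*I*pi/7))] = 0/7 = 0
  <chi_5*chi_6, chi_1> = (1/7)[1*(1)*conj(1) + 1*(exp(-6*I*pi/7))*conj(exp(2*I*pi/7)) + 1*(exp(2*I*pi/7))*conj(exp(4*I*pi/7)) + 1*(exp(-4*I*pi/7))*conj(exp(6*I*pi/7)) + 1*(exp(4*I*pi/7))*conj(exp(-6*I*pi/7)) + 1*(exp(-2*I*pi/7))*conj(exp(-4*I*pi/7)) + 1*(exp(6*I*pi/7))*conj(exp(-2*I*pi/7))]
      = (1/7)[(1) + (exp(6*I*pi/7)) + (exp(-2*I*pi/7)) + (exp(4*I*pi/7)) + (exp(-4*I*pi/7)) + (exp(2*I*pi/7)) + (exp(-6*I*pi/7))] = 0/7 = 0
  <chi_5*chi_6, chi_2> = (1/7)[1*(1)*conj(1) + 1*(exp(-6*I*pi/7))*conj(exp(4*I*pi/7)) + 1*(exp(2*I*pi/7))*conj(exp(-6*I*pi/7)) + 1*(exp(-4*I*pi/7))*conj(exp(-2*I*pi/7)) + 1*(exp(4*I*pi/7))*conj(exp(2*I*pi/7)) + 1*(exp(-2*I*pi/7))*conj(exp(6*I*pi/7)) + 1*(exp(6*I*pi/7))*conj(exp(-4*I*pi/7))]
      = (1/7)[(1) + (exp(4*I*pi/7)) + (exp(-6*I*pi/7)) + (exp(-2*I*pi/7)) + (exp(2*I*pi/7)) + (exp(6*I*pi/7)) + (exp(-4*I*pi/7))] = 0/7 = 0
  <chi_5*chi_6, chi_3> = (1/7)[1*(1)*conj(1) + 1*(exp(-6*I*pi/7))*conj(exp(6*I*pi/7)) + 1*(exp(2*I*pi/7))*conj(exp(-2*I*pi/7)) + 1*(exp(-4*I*pi/7))*conj(exp(4*I*pi/7)) + 1*(exp(4*I*pi/7))*conj(exp(-4*I*pi/7)) + 1*(exp(-2*I*pi/7))*conj(exp(2*I*pi/7)) + 1*(exp(6*I*pi/7))*conj(exp(-6*I*pi/7))]
      = (1/7)[(1) + (exp(2*I*pi/7)) + (exp(4*I*pi/7)) + (exp(6*I*pi/7)) + (exp(-6*I*pi/7)) + (exp(-4*I*pi/7)) + (exp(-2*I*pi/7))] = 0/7 = 0
  <chi_5*chi_6, chi_4> = (1/7)[1*(1)*conj(1) + 1*(exp(-6*I*pi/7))*conj(exp(-6*I*pi/7)) + 1*(exp(2*I*pi/7))*conj(exp(2*I*pi/7)) + 1*(exp(-4*I*pi/7))*conj(exp(-4*I*pi/7)) + 1*(exp(4*I*pi/7))*conj(exp(4*I*pi/7)) + 1*(exp(-2*I*pi/7))*conj(exp(-2*I*pi/7)) + 1*(exp(6*I*pi/7))*conj(exp(6*I*pi/7))]
      = (1/7)[(1) + (1) + (1) + (1) + (1) + (1) + (1)] = 7/7 = 1
  <chi_5*chi_6, chi_5> = (1/7)[1*(1)*conj(1) + 1*(exp(-6*I*pi/7))*conj(exp(-4*I*pi/7)) + 1*(exp(2*I*pi/7))*conj(exp(6*I*pi/7)) + 1*(exp(-4*I*pi/7))*conj(exp(2*I*pi/7)) + 1*(exp(4*I*pi/7))*conj(exp(-2*I*pi/7)) + 1*(exp(-2*I*pi/7))*conj(exp(-6*I*pi/7)) + 1*(exp(6*I*pi/7))*conj(exp(4*I*pi/7))]
      = (1/7)[(1) + (exp(-2*I*pi/7)) + (exp(-4*I*pi/7)) + (exp(-6*I*pi/7)) + (exp(6*I*pi/7)) + (exp(4*I*pi/7)) + (exp(2*I*pi/7))] = 0/7 = 0
  <chi_5*chi_6, chi_6> = (1/7)[1*(1)*conj(1) + 1*(exp(-6*I*pi/7))*conj(exp(-2*I*pi/7)) + 1*(exp(2*I*pi/7))*conj(exp(-4*I*pi/7)) + 1*(exp(-4*I*pi/7))*conj(exp(-6*I*pi/7)) + 1*(exp(4*I*pi/7))*conj(exp(6*I*pi/7)) + 1*(exp(-2*I*pi/7))*conj(exp(4*I*pi/7)) + 1*(exp(6*I*pi/7))*conj(exp(2*I*pi/7))]
      = (1/7)[(1) + (exp(-4*I*pi/7)) + (exp(6*I*pi/7)) + (exp(2*I*pi/7)) + (exp(-2*I*pi/7)) + (exp(-6*I*pi/7)) + (exp(4*I*pi/7))] = 0/7 = 0
(Exp terms are combined using exp(i*s)*conj(exp(i*t)) = exp(i*(s-t)), and sums of them are collapsed using the identity that for every m > 1 the m distinct m-th roots of unity sum to 0, e.g. 1 + exp(2*I*pi/3) + exp(-2*I*pi/3) = 0.)
Hence the multiplicities are chi_4: 1. Dimension check: dim(chi_5)*dim(chi_6) = 1*1 = 1 and sum (mult * dim) = 1*1 = 1.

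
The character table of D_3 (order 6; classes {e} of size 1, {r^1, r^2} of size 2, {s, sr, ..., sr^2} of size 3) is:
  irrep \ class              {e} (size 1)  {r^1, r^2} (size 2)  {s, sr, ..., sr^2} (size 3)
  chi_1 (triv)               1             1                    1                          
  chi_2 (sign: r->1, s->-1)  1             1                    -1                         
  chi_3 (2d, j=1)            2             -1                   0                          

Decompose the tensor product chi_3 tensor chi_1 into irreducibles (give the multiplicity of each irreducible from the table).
chi_3 tensor chi_1 = chi_3 (all other irreducibles have multiplicity 0).

Argument: The character of a tensor product is the pointwise product (chi_3 * chi_1)(C) = chi_3(C) * chi_1(C):
  {e}: (2)*(1), {r^1, r^2}: (-1)*(1), {s, sr, ..., sr^2}: (0)*(1)
so (chi_3 * chi_1) takes values
  {e} -> 2, {r^1, r^2} -> -1, {s, sr, ..., sr^2} -> 0.
Now take the inner product of this character with each irreducible chi from the table, <chi_3*chi_1, chi> = (1/6) sum_C |C| (chi_3*chi_1)(C) conj(chi(C)):
  <chi_3*chi_1, chi_1> = (1/6)[1*(2)*conj(1) + 2*(-1)*conj(1) + 3*(0)*conj(1)]
      = (1/6)[(2) + (-2) + (0)] = 0/6 = 0
  <chi_3*chi_1, chi_2> = (1/6)[1*(2)*conj(1) + 2*(-1)*conj(1) + 3*(0)*conj(-1)]
      = (1/6)[(2) + (-2) + (0)] = 0/6 = 0
  <chi_3*chi_1, chi_3> = (1/6)[1*(2)*conj(2) + 2*(-1)*conj(-1) + 3*(0)*conj(0)]
      = (1/6)[(4) + (2) + (0)] = 6/6 = 1
Hence the multiplicities are chi_3: 1. Dimension check: dim(chi_3)*dim(chi_1) = 2*1 = 2 and sum (mult * dim) = 1*2 = 2.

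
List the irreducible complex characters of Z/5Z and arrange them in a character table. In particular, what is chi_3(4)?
Character table of Z/5Z (irreps indexed chi_0,...,chi_4 with chi_k(m) = zeta_5^(k*m), zeta_5 = exp(2*pi*i/5)):
  irrep \ class  {0} (size 1)  {1} (size 1)    {2} (size 1)    {3} (size 1)    {4} (size 1)  
  chi_0          1             1               1               1               1             
  chi_1          1             exp(2*I*pi/5)   exp(4*I*pi/5)   exp(-4*I*pi/5)  exp(-2*I*pi/5)
  chi_2          1             exp(4*I*pi/5)   exp(-2*I*pi/5)  exp(2*I*pi/5)   exp(-4*I*pi/5)
  chi_3          1             exp(-4*I*pi/5)  exp(2*I*pi/5)   exp(-2*I*pi/5)  exp(4*I*pi/5) 
  chi_4          1             exp(-2*I*pi/5)  exp(-4*I*pi/5)  exp(4*I*pi/5)   exp(2*I*pi/5) 

Spot check: chi_3(4) = zeta_5^(3*4) = zeta_5^12 = exp(4*I*pi/5).

Explanation: Z/5Z is abelian, so all 5 irreducible complex representations are 1-dimensional. They are given by chi_k(m) = zeta_5^(k*m) for k = 0,...,4. Row orthogonality: sum_m chi_k(m) conj(chi_l(m)) = 5 * [k = l].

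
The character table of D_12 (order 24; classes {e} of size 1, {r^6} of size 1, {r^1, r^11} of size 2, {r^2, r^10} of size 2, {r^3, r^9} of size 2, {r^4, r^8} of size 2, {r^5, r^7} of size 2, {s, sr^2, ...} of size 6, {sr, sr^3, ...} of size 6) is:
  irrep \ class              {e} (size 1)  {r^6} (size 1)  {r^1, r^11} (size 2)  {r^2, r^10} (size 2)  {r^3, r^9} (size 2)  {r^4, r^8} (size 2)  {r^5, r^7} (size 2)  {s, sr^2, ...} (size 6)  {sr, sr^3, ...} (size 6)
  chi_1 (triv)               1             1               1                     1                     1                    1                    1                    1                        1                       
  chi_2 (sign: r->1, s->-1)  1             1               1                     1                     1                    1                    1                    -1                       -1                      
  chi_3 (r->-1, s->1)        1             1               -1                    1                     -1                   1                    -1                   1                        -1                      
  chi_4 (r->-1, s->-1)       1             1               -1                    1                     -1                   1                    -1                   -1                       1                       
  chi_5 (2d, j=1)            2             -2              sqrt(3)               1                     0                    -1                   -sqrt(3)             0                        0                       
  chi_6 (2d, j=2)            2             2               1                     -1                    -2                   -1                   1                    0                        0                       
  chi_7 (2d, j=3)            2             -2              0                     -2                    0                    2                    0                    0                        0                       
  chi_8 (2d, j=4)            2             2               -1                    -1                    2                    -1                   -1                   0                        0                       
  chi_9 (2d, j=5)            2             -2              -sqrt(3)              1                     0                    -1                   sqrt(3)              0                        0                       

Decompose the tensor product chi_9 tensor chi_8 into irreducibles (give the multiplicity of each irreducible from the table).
chi_9 tensor chi_8 = chi_5 + chi_7 (all other irreducibles have multiplicity 0).

Proof sketch: The character of a tensor product is the pointwise product (chi_9 * chi_8)(C) = chi_9(C) * chi_8(C):
  {e}: (2)*(2), {r^6}: (-2)*(2), {r^1, r^11}: (-sqrt(3))*(-1), {r^2, r^10}: (1)*(-1), {r^3, r^9}: (0)*(2), {r^4, r^8}: (-1)*(-1), {r^5, r^7}: (sqrt(3))*(-1), {s, sr^2, ...}: (0)*(0), {sr, sr^3, ...}: (0)*(0)
so (chi_9 * chi_8) takes values
  {e} -> 4, {r^6} -> -4, {r^1, r^11} -> sqrt(3), {r^2, r^10} -> -1, {r^3, r^9} -> 0, {r^4, r^8} -> 1, {r^5, r^7} -> -sqrt(3), {s, sr^2, ...} -> 0, {sr, sr^3, ...} -> 0.
Now take the inner product of this character with each irreducible chi from the table, <chi_9*chi_8, chi> = (1/24) sum_C |C| (chi_9*chi_8)(C) conj(chi(C)):
  <chi_9*chi_8, chi_1> = (1/24)[1*(4)*conj(1) + 1*(-4)*conj(1) + 2*(sqrt(3))*conj(1) + 2*(-1)*conj(1) + 2*(0)*conj(1) + 2*(1)*conj(1) + 2*(-sqrt(3))*conj(1) + 6*(0)*conj(1) + 6*(0)*conj(1)]
      = (1/24)[(4) + (-4) + (2*sqrt(3)) + (-2) + (0) + (2) + (-2*sqrt(3)) + (0) + (0)] = 0/24 = 0
  <chi_9*chi_8, chi_2> = (1/24)[1*(4)*conj(1) + 1*(-4)*conj(1) + 2*(sqrt(3))*conj(1) + 2*(-1)*conj(1) + 2*(0)*conj(1) + 2*(1)*conj(1) + 2*(-sqrt(3))*conj(1) + 6*(0)*conj(-1) + 6*(0)*conj(-1)]
      = (1/24)[(4) + (-4) + (2*sqrt(3)) + (-2) + (0) + (2) + (-2*sqrt(3)) + (0) + (0)] = 0/24 = 0
  <chi_9*chi_8, chi_3> = (1/24)[1*(4)*conj(1) + 1*(-4)*conj(1) + 2*(sqrt(3))*conj(-1) + 2*(-1)*conj(1) + 2*(0)*conj(-1) + 2*(1)*conj(1) + 2*(-sqrt(3))*conj(-1) + 6*(0)*conj(1) + 6*(0)*conj(-1)]
      = (1/24)[(4) + (-4) + (-2*sqrt(3)) + (-2) + (0) + (2) + (2*sqrt(3)) + (0) + (0)] = 0/24 = 0
  <chi_9*chi_8, chi_4> = (1/24)[1*(4)*conj(1) + 1*(-4)*conj(1) + 2*(sqrt(3))*conj(-1) + 2*(-1)*conj(1) + 2*(0)*conj(-1) + 2*(1)*conj(1) + 2*(-sqrt(3))*conj(-1) + 6*(0)*conj(-1) + 6*(0)*conj(1)]
      = (1/24)[(4) + (-4) + (-2*sqrt(3)) + (-2) + (0) + (2) + (2*sqrt(3)) + (0) + (0)] = 0/24 = 0
  <chi_9*chi_8, chi_5> = (1/24)[1*(4)*conj(2) + 1*(-4)*conj(-2) + 2*(sqrt(3))*conj(sqrt(3)) + 2*(-1)*conj(1) + 2*(0)*conj(0) + 2*(1)*conj(-1) + 2*(-sqrt(3))*conj(-sqrt(3)) + 6*(0)*conj(0) + 6*(0)*conj(0)]
      = (1/24)[(8) + (8) + (6) + (-2) + (0) + (-2) + (6) + (0) + (0)] = 24/24 = 1
  <chi_9*chi_8, chi_6> = (1/24)[1*(4)*conj(2) + 1*(-4)*conj(2) + 2*(sqrt(3))*conj(1) + 2*(-1)*conj(-1) + 2*(0)*conj(-2) + 2*(1)*conj(-1) + 2*(-sqrt(3))*conj(1) + 6*(0)*conj(0) + 6*(0)*conj(0)]
      = (1/24)[(8) + (-8) + (2*sqrt(3)) + (2) + (0) + (-2) + (-2*sqrt(3)) + (0) + (0)] = 0/24 = 0
  <chi_9*chi_8, chi_7> = (1/24)[1*(4)*conj(2) + 1*(-4)*conj(-2) + 2*(sqrt(3))*conj(0) + 2*(-1)*conj(-2) + 2*(0)*conj(0) + 2*(1)*conj(2) + 2*(-sqrt(3))*conj(0) + 6*(0)*conj(0) + 6*(0)*conj(0)]
      = (1/24)[(8) + (8) + (0) + (4) + (0) + (4) + (0) + (0) + (0)] = 24/24 = 1
  <chi_9*chi_8, chi_8> = (1/24)[1*(4)*conj(2) + 1*(-4)*conj(2) + 2*(sqrt(3))*conj(-1) + 2*(-1)*conj(-1) + 2*(0)*conj(2) + 2*(1)*conj(-1) + 2*(-sqrt(3))*conj(-1) + 6*(0)*conj(0) + 6*(0)*conj(0)]
      = (1/24)[(8) + (-8) + (-2*sqrt(3)) + (2) + (0) + (-2) + (2*sqrt(3)) + (0) + (0)] = 0/24 = 0
  <chi_9*chi_8, chi_9> = (1/24)[1*(4)*conj(2) + 1*(-4)*conj(-2) + 2*(sqrt(3))*conj(-sqrt(3)) + 2*(-1)*conj(1) + 2*(0)*conj(0) + 2*(1)*conj(-1) + 2*(-sqrt(3))*conj(sqrt(3)) + 6*(0)*conj(0) + 6*(0)*conj(0)]
      = (1/24)[(8) + (8) + (-6) + (-2) + (0) + (-2) + (-6) + (0) + (0)] = 0/24 = 0
Hence the multiplicities are chi_5: 1, chi_7: 1. Dimension check: dim(chi_9)*dim(chi_8) = 2*2 = 4 and sum (mult * dim) = 1*2 + 1*2 = 4.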